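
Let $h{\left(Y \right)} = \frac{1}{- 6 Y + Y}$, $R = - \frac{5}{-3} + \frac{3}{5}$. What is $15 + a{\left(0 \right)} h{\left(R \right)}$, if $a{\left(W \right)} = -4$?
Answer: $\frac{261}{17} \approx 15.353$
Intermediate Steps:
$R = \frac{34}{15}$ ($R = \left(-5\right) \left(- \frac{1}{3}\right) + 3 \cdot \frac{1}{5} = \frac{5}{3} + \frac{3}{5} = \frac{34}{15} \approx 2.2667$)
$h{\left(Y \right)} = - \frac{1}{5 Y}$ ($h{\left(Y \right)} = \frac{1}{\left(-5\right) Y} = - \frac{1}{5 Y}$)
$15 + a{\left(0 \right)} h{\left(R \right)} = 15 - 4 \left(- \frac{1}{5 \cdot \frac{34}{15}}\right) = 15 - 4 \left(\left(- \frac{1}{5}\right) \frac{15}{34}\right) = 15 - - \frac{6}{17} = 15 + \frac{6}{17} = \frac{261}{17}$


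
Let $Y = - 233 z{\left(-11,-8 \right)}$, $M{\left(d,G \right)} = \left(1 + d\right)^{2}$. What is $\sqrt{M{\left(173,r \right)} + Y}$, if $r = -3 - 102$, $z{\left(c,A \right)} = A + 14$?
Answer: $\sqrt{28878} \approx 169.94$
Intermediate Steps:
$z{\left(c,A \right)} = 14 + A$
$r = -105$
$Y = -1398$ ($Y = - 233 \left(14 - 8\right) = \left(-233\right) 6 = -1398$)
$\sqrt{M{\left(173,r \right)} + Y} = \sqrt{\left(1 + 173\right)^{2} - 1398} = \sqrt{174^{2} - 1398} = \sqrt{30276 - 1398} = \sqrt{28878}$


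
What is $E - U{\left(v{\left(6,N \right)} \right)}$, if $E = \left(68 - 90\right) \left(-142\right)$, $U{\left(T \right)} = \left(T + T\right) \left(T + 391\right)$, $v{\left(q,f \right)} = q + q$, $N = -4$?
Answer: $-6548$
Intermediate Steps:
$v{\left(q,f \right)} = 2 q$
$U{\left(T \right)} = 2 T \left(391 + T\right)$
$E = 3124$ ($E = \left(-22\right) \left(-142\right) = 3124$)
$E - U{\left(v{\left(6,N \right)} \right)} = 3124 - 2 \cdot 2 \cdot 6 \left(391 + 2 \cdot 6\right) = 3124 - 2 \cdot 12 \left(391 + 12\right) = 3124 - 2 \cdot 12 \cdot 403 = 3124 - 9672 = -6548$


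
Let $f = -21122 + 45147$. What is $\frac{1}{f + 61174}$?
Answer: $\frac{1}{85199} \approx 1.1737 \cdot 10^{-5}$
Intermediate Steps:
$f = 24025$
$\frac{1}{f + 61174} = \frac{1}{24025 + 61174} = \frac{1}{85199}$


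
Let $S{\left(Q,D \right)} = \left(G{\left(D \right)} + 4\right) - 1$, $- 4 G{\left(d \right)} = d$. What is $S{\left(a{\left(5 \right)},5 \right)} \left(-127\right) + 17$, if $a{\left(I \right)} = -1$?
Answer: $- \frac{821}{4} \approx -205.25$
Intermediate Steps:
$G{\left(d \right)} = - \frac{d}{4}$
$S{\left(Q,D \right)} = 3 - \frac{D}{4}$ ($S{\left(Q,D \right)} = \left(- \frac{D}{4} + 4\right) - 1 = \left(4 - \frac{D}{4}\right) - 1 = 3 - \frac{D}{4}$)
$S{\left(a{\left(5 \right)},5 \right)} \left(-127\right) + 17 = \left(3 - \frac{5}{4}\right) \left(-127\right) + 17 = \frac{7}{4} \left(-127\right) + 17 = - \frac{889}{4} + 17 = - \frac{821}{4}$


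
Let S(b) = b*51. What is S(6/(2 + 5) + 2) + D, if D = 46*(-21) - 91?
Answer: -6379/7 ≈ -911.29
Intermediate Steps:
D = -1057 (D = -966 - 91 = -1057)
S(b) = 51*b
S(6/(2 + 5) + 2) + D = 51*(6/(2 + 5) + 2) - 1057 = 51*(6/7 + 2) - 1057 = 51*(20/7) - 1057 = 1020/7 - 1057 = -6379/7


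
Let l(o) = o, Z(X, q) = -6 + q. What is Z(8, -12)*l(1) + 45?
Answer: 27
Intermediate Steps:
Z(8, -12)*l(1) + 45 = (-6 - 12)*1 + 45 = -18*1 + 45 = -18 + 45 = 27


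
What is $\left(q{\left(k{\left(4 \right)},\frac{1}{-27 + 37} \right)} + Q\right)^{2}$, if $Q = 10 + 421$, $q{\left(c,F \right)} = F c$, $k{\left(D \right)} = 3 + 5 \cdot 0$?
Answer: $\frac{18601969}{100} \approx 1.8602 \cdot 10^{5}$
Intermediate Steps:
$k{\left(D \right)} = 3$ ($k{\left(D \right)} = 3 + 0 = 3$)
$Q = 431$
$\left(q{\left(k{\left(4 \right)},\frac{1}{-27 + 37} \right)} + Q\right)^{2} = \left(\frac{1}{-27 + 37} \cdot 3 + 431\right)^{2} = \left(\frac{1}{10} \cdot 3 + 431\right)^{2} = \left(\frac{3}{10} + 431\right)^{2} = \left(\frac{4313}{10}\right)^{2} = \frac{18601969}{100}$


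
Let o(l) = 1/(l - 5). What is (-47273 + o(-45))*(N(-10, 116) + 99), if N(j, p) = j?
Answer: -210364939/50 ≈ -4.2073e+6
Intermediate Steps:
o(l) = 1/(-5 + l)
(-47273 + o(-45))*(N(-10, 116) + 99) = (-47273 + 1/(-5 - 45))*(-10 + 99) = (-47273 + 1/(-50))*89 = (-47273 - 1/50)*89 = -2363651/50*89 = -210364939/50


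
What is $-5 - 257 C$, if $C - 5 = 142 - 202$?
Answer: $14130$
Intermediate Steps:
$C = -55$ ($C = 5 + \left(142 - 202\right) = 5 - 60 = -55$)
$-5 - 257 C = -5 - -14135 = -5 + 14135 = 14130$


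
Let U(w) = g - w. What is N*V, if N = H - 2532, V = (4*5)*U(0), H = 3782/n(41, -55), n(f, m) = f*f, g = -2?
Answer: 170100400/1681 ≈ 1.0119e+5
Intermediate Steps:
n(f, m) = f²
U(w) = -2 - w
H = 3782/1681 (H = 3782/(41²) = 3782/1681 ≈ 2.2499)
V = -40 (V = (4*5)*(-2 - 1*0) = 20*(-2 + 0) = 20*(-2) = -40)
N = -4252510/1681 (N = 3782/1681 - 2532 = -4252510/1681 ≈ -2529.8)
N*V = -4252510/1681*(-40) = 170100400/1681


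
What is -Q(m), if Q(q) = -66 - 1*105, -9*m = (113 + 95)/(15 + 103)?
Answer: 171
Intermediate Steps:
m = -104/531 (m = -(113 + 95)/(9*(15 + 103)) = -208/(9*118) = -⅑*104/59 = -104/531 ≈ -0.19586)
Q(q) = -171 (Q(q) = -66 - 105 = -171)
-Q(m) = -1*(-171) = 171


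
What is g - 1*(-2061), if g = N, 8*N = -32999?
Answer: -16511/8 ≈ -2063.9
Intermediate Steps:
N = -32999/8 (N = (⅛)*(-32999) = -32999/8 ≈ -4124.9)
g = -32999/8 ≈ -4124.9
g - 1*(-2061) = -32999/8 - 1*(-2061) = -32999/8 + 2061 = -16511/8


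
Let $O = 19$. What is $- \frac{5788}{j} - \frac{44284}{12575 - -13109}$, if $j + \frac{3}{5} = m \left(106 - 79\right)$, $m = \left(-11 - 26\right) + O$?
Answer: $\frac{158887997}{15622293} \approx 10.171$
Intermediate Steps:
$m = -18$ ($m = \left(-11 - 26\right) + 19 = -37 + 19 = -18$)
$j = - \frac{2433}{5}$ ($j = - \frac{3}{5} - 18 \left(106 - 79\right) = - \frac{3}{5} - 486 = - \frac{2433}{5} \approx -486.6$)
$- \frac{5788}{j} - \frac{44284}{12575 - -13109} = - \frac{5788}{- \frac{2433}{5}} - \frac{44284}{12575 - -13109} = \left(-5788\right) \left(- \frac{5}{2433}\right) - \frac{44284}{12575 + 13109} = \frac{28940}{2433} - \frac{44284}{25684} = \frac{28940}{2433} - \frac{11071}{6421} = \frac{158887997}{15622293}$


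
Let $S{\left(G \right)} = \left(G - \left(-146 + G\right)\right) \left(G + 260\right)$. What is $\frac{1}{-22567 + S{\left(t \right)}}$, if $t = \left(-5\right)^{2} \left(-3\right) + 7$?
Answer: $\frac{1}{5465} \approx 0.00018298$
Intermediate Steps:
$t = -68$ ($t = 25 \left(-3\right) + 7 = -75 + 7 = -68$)
$S{\left(G \right)} = 37960 + 146 G$ ($S{\left(G \right)} = 146 \left(260 + G\right) = 37960 + 146 G$)
$\frac{1}{-22567 + S{\left(t \right)}} = \frac{1}{-22567 + \left(37960 + 146 \left(-68\right)\right)} = \frac{1}{-22567 + \left(37960 - 9928\right)} = \frac{1}{-22567 + 28032} = \frac{1}{5465}$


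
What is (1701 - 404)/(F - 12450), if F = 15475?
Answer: 1297/3025 ≈ 0.42876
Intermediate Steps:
(1701 - 404)/(F - 12450) = (1701 - 404)/(15475 - 12450) = 1297/3025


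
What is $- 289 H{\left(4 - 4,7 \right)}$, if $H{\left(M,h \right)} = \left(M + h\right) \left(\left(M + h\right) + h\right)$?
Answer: $-28322$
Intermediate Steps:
$H{\left(M,h \right)} = \left(M + h\right) \left(M + 2 h\right)$
$- 289 H{\left(4 - 4,7 \right)} = - 289 \left(\left(4 - 4\right)^{2} + 2 \cdot 7^{2} + 3 \left(4 - 4\right) 7\right) = - 289 \left(0^{2} + 2 \cdot 49 + 3 \cdot 0 \cdot 7\right) = - 289 \left(0 + 98 + 0\right) = \left(-289\right) 98 = -28322$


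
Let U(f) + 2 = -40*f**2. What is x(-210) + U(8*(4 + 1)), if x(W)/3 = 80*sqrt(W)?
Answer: -64002 + 240*I*sqrt(210) ≈ -64002.0 + 3477.9*I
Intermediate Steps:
U(f) = -2 - 40*f**2
x(W) = 240*sqrt(W) (x(W) = 3*(80*sqrt(W)) = 240*sqrt(W))
x(-210) + U(8*(4 + 1)) = 240*sqrt(-210) + (-2 - 40*64*(4 + 1)**2) = 240*(I*sqrt(210)) + (-2 - 40*(8*5)**2) = 240*I*sqrt(210) + (-2 - 40*40**2) = 240*I*sqrt(210) + (-2 - 40*1600) = 240*I*sqrt(210) + (-2 - 64000) = 240*I*sqrt(210) - 64002 = -64002 + 240*I*sqrt(210)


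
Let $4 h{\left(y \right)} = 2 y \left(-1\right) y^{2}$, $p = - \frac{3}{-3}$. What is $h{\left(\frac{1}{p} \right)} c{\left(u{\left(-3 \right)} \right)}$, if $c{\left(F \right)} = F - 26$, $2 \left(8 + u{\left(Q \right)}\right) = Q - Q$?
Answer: $17$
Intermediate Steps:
$u{\left(Q \right)} = -8$ ($u{\left(Q \right)} = -8 + \frac{Q - Q}{2} = -8 + \frac{1}{2} \cdot 0 = -8 + 0 = -8$)
$c{\left(F \right)} = -26 + F$ ($c{\left(F \right)} = F - 26 = -26 + F$)
$p = 1$ ($p = \left(-3\right) \left(- \frac{1}{3}\right) = 1$)
$h{\left(y \right)} = - \frac{y^{3}}{2}$ ($h{\left(y \right)} = \frac{2 y \left(-1\right) y^{2}}{4} = \frac{- 2 y y^{2}}{4} = \frac{\left(-2\right) y^{3}}{4} = - \frac{y^{3}}{2}$)
$h{\left(\frac{1}{p} \right)} c{\left(u{\left(-3 \right)} \right)} = - \frac{\left(1^{-1}\right)^{3}}{2} \left(-26 - 8\right) = - \frac{1^{3}}{2} \left(-34\right) = \left(- \frac{1}{2}\right) 1 \left(-34\right) = \left(- \frac{1}{2}\right) \left(-34\right) = 17$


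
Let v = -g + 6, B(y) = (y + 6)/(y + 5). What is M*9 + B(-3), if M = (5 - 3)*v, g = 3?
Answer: 111/2 ≈ 55.500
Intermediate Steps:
B(y) = (6 + y)/(5 + y)
v = 3 (v = -1*3 + 6 = -3 + 6 = 3)
M = 6 (M = (5 - 3)*3 = 2*3 = 6)
M*9 + B(-3) = 6*9 + (6 - 3)/(5 - 3) = 54 + 3/2 = 111/2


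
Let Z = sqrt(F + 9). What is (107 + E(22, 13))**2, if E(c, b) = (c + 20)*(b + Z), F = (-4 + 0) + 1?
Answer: 436993 + 54852*sqrt(6) ≈ 5.7135e+5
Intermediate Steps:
F = -3 (F = -4 + 1 = -3)
Z = sqrt(6) (Z = sqrt(-3 + 9) = sqrt(6) ≈ 2.4495)
E(c, b) = (20 + c)*(b + sqrt(6)) (E(c, b) = (c + 20)*(b + sqrt(6)) = (20 + c)*(b + sqrt(6)))
(107 + E(22, 13))**2 = (107 + (20*13 + 20*sqrt(6) + 13*22 + 22*sqrt(6)))**2 = (107 + (260 + 20*sqrt(6) + 286 + 22*sqrt(6)))**2 = (107 + (546 + 42*sqrt(6)))**2 = (653 + 42*sqrt(6))**2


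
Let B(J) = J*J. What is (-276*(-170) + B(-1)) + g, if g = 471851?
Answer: 518772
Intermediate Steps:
B(J) = J**2
(-276*(-170) + B(-1)) + g = (-276*(-170) + (-1)**2) + 471851 = (46920 + 1) + 471851 = 46921 + 471851 = 518772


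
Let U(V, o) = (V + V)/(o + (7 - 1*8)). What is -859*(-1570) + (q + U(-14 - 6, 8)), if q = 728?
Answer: 9445466/7 ≈ 1.3494e+6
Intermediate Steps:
U(V, o) = 2*V/(-1 + o) (U(V, o) = (2*V)/(o + (7 - 8)) = (2*V)/(o - 1) = (2*V)/(-1 + o) = 2*V/(-1 + o))
-859*(-1570) + (q + U(-14 - 6, 8)) = -859*(-1570) + (728 + 2*(-14 - 6)/(-1 + 8)) = 1348630 + (728 + 2*(-20)/7) = 1348630 + (728 + 2*(-20)*(⅐)) = 1348630 + (728 - 40/7) = 1348630 + 5056/7 = 9445466/7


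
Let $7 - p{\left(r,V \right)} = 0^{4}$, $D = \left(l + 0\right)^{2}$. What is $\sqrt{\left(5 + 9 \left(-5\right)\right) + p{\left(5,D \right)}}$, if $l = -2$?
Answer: $i \sqrt{33} \approx 5.7446 i$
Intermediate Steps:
$D = 4$ ($D = \left(-2 + 0\right)^{2} = \left(-2\right)^{2} = 4$)
$p{\left(r,V \right)} = 7$ ($p{\left(r,V \right)} = 7 - 0^{4} = 7 - 0 = 7 + 0 = 7$)
$\sqrt{\left(5 + 9 \left(-5\right)\right) + p{\left(5,D \right)}} = \sqrt{\left(5 + 9 \left(-5\right)\right) + 7} = \sqrt{\left(5 - 45\right) + 7} = \sqrt{-40 + 7} = \sqrt{-33} = i \sqrt{33}$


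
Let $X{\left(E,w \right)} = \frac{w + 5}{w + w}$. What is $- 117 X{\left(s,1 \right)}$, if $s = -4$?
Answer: $-351$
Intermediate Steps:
$X{\left(E,w \right)} = \frac{5 + w}{2 w}$
$- 117 X{\left(s,1 \right)} = - 117 \frac{5 + 1}{2 \cdot 1} = - 117 \cdot \frac{1}{2} \cdot 1 \cdot 6 = \left(-117\right) 3 = -351$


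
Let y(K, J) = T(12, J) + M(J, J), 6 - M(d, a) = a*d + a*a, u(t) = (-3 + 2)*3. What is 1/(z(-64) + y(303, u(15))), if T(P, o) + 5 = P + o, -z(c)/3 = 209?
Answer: -1/635 ≈ -0.0015748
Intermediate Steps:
u(t) = -3 (u(t) = -1*3 = -3)
z(c) = -627 (z(c) = -3*209 = -627)
T(P, o) = -5 + P + o (T(P, o) = -5 + (P + o) = -5 + P + o)
M(d, a) = 6 - a² - a*d (M(d, a) = 6 - (a*d + a*a) = 6 - (a*d + a²) = 6 - (a² + a*d) = 6 + (-a² - a*d) = 6 - a² - a*d)
y(K, J) = 13 + J - 2*J² (y(K, J) = (-5 + 12 + J) + (6 - J² - J*J) = (7 + J) + (6 - J² - J²) = (7 + J) + (6 - 2*J²) = 13 + J - 2*J²)
1/(z(-64) + y(303, u(15))) = 1/(-627 + (13 - 3 - 2*(-3)²)) = 1/(-627 + (13 - 3 - 2*9)) = 1/(-627 + (13 - 3 - 18)) = 1/(-627 - 8) = 1/(-635) = -1/635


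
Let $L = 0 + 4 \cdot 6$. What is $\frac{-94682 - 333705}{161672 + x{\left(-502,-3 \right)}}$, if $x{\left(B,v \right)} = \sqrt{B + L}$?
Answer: $- \frac{34629091532}{13068918031} + \frac{428387 i \sqrt{478}}{26137836062} \approx -2.6497 + 0.00035833 i$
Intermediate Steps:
$L = 24$ ($L = 0 + 24 = 24$)
$x{\left(B,v \right)} = \sqrt{24 + B}$ ($x{\left(B,v \right)} = \sqrt{B + 24} = \sqrt{24 + B}$)
$\frac{-94682 - 333705}{161672 + x{\left(-502,-3 \right)}} = \frac{-94682 - 333705}{161672 + \sqrt{24 - 502}} = - \frac{428387}{161672 + \sqrt{-478}} = - \frac{428387}{161672 + i \sqrt{478}}$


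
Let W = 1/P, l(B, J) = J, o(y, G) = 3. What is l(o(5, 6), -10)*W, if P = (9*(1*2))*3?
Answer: -5/27 ≈ -0.18519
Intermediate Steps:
P = 54 (P = (9*2)*3 = 18*3 = 54)
W = 1/54 ≈ 0.018519
l(o(5, 6), -10)*W = -10*1/54 = -5/27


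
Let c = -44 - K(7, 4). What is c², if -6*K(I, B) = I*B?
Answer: 13924/9 ≈ 1547.1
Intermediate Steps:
K(I, B) = -B*I/6 (K(I, B) = -I*B/6 = -B*I/6)
c = -118/3 (c = -44 - (-1)*4*7/6 = -44 - 1*(-14/3) = -44 + 14/3 = -118/3 ≈ -39.333)
c² = (-118/3)² = 13924/9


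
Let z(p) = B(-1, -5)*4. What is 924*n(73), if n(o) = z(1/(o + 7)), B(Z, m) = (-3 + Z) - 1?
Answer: -18480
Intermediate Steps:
B(Z, m) = -4 + Z
z(p) = -20 (z(p) = (-4 - 1)*4 = -5*4 = -20)
n(o) = -20
924*n(73) = 924*(-20) = -18480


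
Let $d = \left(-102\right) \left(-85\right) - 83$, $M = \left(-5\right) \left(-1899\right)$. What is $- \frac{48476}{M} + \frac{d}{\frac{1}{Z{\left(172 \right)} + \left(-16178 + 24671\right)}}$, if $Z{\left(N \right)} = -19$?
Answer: $\frac{690915381334}{9495} \approx 7.2766 \cdot 10^{7}$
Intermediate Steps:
$M = 9495$
$d = 8587$ ($d = 8670 - 83 = 8587$)
$- \frac{48476}{M} + \frac{d}{\frac{1}{Z{\left(172 \right)} + \left(-16178 + 24671\right)}} = - \frac{48476}{9495} + \frac{8587}{\frac{1}{-19 + \left(-16178 + 24671\right)}} = \left(-48476\right) \frac{1}{9495} + \frac{8587}{\frac{1}{-19 + 8493}} = - \frac{48476}{9495} + \frac{8587}{\frac{1}{8474}} = - \frac{48476}{9495} + 8587 \frac{1}{\frac{1}{8474}} = - \frac{48476}{9495} + 8587 \cdot 8474 = - \frac{48476}{9495} + 72766238 = \frac{690915381334}{9495}$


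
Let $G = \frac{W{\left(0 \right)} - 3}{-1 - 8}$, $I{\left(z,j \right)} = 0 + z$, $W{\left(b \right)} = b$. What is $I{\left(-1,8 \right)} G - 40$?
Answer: $- \frac{121}{3} \approx -40.333$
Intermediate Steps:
$I{\left(z,j \right)} = z$
$G = \frac{1}{3}$ ($G = \frac{0 - 3}{-1 - 8} = - \frac{3}{-9} = \left(-3\right) \left(- \frac{1}{9}\right) = \frac{1}{3} \approx 0.33333$)
$I{\left(-1,8 \right)} G - 40 = \left(-1\right) \frac{1}{3} - 40 = - \frac{1}{3} - 40 = - \frac{121}{3}$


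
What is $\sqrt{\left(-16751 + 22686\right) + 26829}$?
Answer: $2 \sqrt{8191} \approx 181.01$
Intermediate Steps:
$\sqrt{\left(-16751 + 22686\right) + 26829} = \sqrt{5935 + 26829} = \sqrt{32764} = 2 \sqrt{8191}$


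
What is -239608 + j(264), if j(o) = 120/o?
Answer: -2635683/11 ≈ -2.3961e+5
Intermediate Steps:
-239608 + j(264) = -239608 + 120/264 = -239608 + 120*(1/264) = -239608 + 5/11 = -2635683/11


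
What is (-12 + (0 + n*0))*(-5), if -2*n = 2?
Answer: 60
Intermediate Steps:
n = -1 (n = -½*2 = -1)
(-12 + (0 + n*0))*(-5) = (-12 + (0 - 1*0))*(-5) = (-12 + (0 + 0))*(-5) = (-12 + 0)*(-5) = -12*(-5) = 60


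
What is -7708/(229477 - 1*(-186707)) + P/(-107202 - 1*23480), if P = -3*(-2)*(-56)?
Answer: -108432379/6798469686 ≈ -0.015950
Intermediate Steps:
P = -336 (P = 6*(-56) = -336)
-7708/(229477 - 1*(-186707)) + P/(-107202 - 1*23480) = -7708/(229477 - 1*(-186707)) - 336/(-107202 - 1*23480) = -7708/(229477 + 186707) - 336/(-107202 - 23480) = -7708/416184 - 336/(-130682) = -7708*1/416184 - 336*(-1/130682) = -1927/104046 + 168/65341 = -108432379/6798469686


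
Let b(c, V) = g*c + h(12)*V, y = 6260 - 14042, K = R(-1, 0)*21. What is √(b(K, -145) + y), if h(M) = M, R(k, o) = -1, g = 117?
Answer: 33*I*√11 ≈ 109.45*I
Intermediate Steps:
K = -21 (K = -1*21 = -21)
y = -7782
b(c, V) = 12*V + 117*c (b(c, V) = 117*c + 12*V = 12*V + 117*c)
√(b(K, -145) + y) = √((12*(-145) + 117*(-21)) - 7782) = √((-1740 - 2457) - 7782) = √(-4197 - 7782) = √(-11979) = 33*I*√11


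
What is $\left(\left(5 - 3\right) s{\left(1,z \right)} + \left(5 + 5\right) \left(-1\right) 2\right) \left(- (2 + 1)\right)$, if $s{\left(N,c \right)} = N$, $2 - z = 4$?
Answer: $54$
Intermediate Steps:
$z = -2$ ($z = 2 - 4 = -2$)
$\left(\left(5 - 3\right) s{\left(1,z \right)} + \left(5 + 5\right) \left(-1\right) 2\right) \left(- (2 + 1)\right) = \left(\left(5 - 3\right) 1 + \left(5 + 5\right) \left(-1\right) 2\right) \left(- (2 + 1)\right) = \left(2 \cdot 1 + 10 \left(-1\right) 2\right) \left(\left(-1\right) 3\right) = \left(2 - 20\right) \left(-3\right) = \left(-18\right) \left(-3\right) = 54$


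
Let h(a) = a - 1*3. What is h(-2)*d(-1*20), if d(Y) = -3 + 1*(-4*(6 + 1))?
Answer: 155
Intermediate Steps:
h(a) = -3 + a (h(a) = a - 3 = -3 + a)
d(Y) = -31 (d(Y) = -3 + 1*(-4*7) = -3 + 1*(-28) = -3 - 28 = -31)
h(-2)*d(-1*20) = (-3 - 2)*(-31) = -5*(-31) = 155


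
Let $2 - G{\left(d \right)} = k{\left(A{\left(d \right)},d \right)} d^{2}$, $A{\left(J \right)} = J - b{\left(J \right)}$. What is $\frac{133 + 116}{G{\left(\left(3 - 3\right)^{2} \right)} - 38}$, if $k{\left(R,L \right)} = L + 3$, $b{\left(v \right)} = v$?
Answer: $- \frac{83}{12} \approx -6.9167$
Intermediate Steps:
$A{\left(J \right)} = 0$ ($A{\left(J \right)} = J - J = 0$)
$k{\left(R,L \right)} = 3 + L$
$G{\left(d \right)} = 2 - d^{2} \left(3 + d\right)$ ($G{\left(d \right)} = 2 - \left(3 + d\right) d^{2} = 2 - d^{2} \left(3 + d\right)$)
$\frac{133 + 116}{G{\left(\left(3 - 3\right)^{2} \right)} - 38} = \frac{133 + 116}{\left(2 - \left(\left(3 - 3\right)^{2}\right)^{2} \left(3 + \left(3 - 3\right)^{2}\right)\right) - 38} = \frac{1}{\left(2 - \left(0^{2}\right)^{2} \left(3 + 0^{2}\right)\right) - 38} \cdot 249 = \frac{1}{\left(2 - 0^{2} \left(3 + 0\right)\right) - 38} \cdot 249 = \frac{1}{\left(2 - 0 \cdot 3\right) - 38} \cdot 249 = \frac{1}{\left(2 + 0\right) - 38} \cdot 249 = \frac{1}{2 - 38} \cdot 249 = \frac{1}{-36} \cdot 249 = \left(- \frac{1}{36}\right) 249 = - \frac{83}{12}$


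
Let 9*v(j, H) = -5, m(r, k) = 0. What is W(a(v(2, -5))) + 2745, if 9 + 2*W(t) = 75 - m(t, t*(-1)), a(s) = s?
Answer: 2778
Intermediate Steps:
v(j, H) = -5/9 (v(j, H) = (1/9)*(-5) = -5/9)
W(t) = 33 (W(t) = -9/2 + (75 - 1*0)/2 = -9/2 + (75 + 0)/2 = -9/2 + (1/2)*75 = -9/2 + 75/2 = 33)
W(a(v(2, -5))) + 2745 = 33 + 2745 = 2778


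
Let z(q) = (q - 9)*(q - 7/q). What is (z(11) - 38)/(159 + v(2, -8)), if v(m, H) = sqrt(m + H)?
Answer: -10070/92719 + 190*I*sqrt(6)/278157 ≈ -0.10861 + 0.0016732*I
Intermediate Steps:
v(m, H) = sqrt(H + m)
z(q) = (-9 + q)*(q - 7/q)
(z(11) - 38)/(159 + v(2, -8)) = ((-7 + 11**2 - 9*11 + 63/11) - 38)/(159 + sqrt(-8 + 2)) = ((-7 + 121 - 99 + 63*(1/11)) - 38)/(159 + sqrt(-6)) = ((-7 + 121 - 99 + 63/11) - 38)/(159 + I*sqrt(6)) = (228/11 - 38)/(159 + I*sqrt(6)) = -190/(11*(159 + I*sqrt(6)))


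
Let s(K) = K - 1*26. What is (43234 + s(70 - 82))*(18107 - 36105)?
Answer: -777441608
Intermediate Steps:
s(K) = -26 + K (s(K) = K - 26 = -26 + K)
(43234 + s(70 - 82))*(18107 - 36105) = (43234 + (-26 + (70 - 82)))*(18107 - 36105) = (43234 + (-26 - 12))*(-17998) = (43234 - 38)*(-17998) = 43196*(-17998) = -777441608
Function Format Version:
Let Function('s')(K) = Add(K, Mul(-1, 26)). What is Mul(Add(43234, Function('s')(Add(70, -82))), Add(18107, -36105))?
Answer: -777441608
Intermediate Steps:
Function('s')(K) = Add(-26, K) (Function('s')(K) = Add(K, -26) = Add(-26, K))
Mul(Add(43234, Function('s')(Add(70, -82))), Add(18107, -36105)) = Mul(Add(43234, Add(-26, Add(70, -82))), Add(18107, -36105)) = Mul(Add(43234, Add(-26, -12)), -17998) = Mul(Add(43234, -38), -17998) = Mul(43196, -17998) = -777441608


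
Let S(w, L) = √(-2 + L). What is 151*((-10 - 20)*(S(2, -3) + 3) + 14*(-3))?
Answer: -19932 - 4530*I*√5 ≈ -19932.0 - 10129.0*I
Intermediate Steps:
151*((-10 - 20)*(S(2, -3) + 3) + 14*(-3)) = 151*((-10 - 20)*(√(-2 - 3) + 3) + 14*(-3)) = 151*(-30*(√(-5) + 3) - 42) = 151*(-30*(I*√5 + 3) - 42) = 151*(-30*(3 + I*√5) - 42) = 151*((-90 - 30*I*√5) - 42) = 151*(-132 - 30*I*√5) = -19932 - 4530*I*√5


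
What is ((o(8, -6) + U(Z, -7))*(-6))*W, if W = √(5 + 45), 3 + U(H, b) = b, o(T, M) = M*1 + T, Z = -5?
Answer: 240*√2 ≈ 339.41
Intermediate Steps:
o(T, M) = M + T
U(H, b) = -3 + b
W = 5*√2 (W = √50 = 5*√2 ≈ 7.0711)
((o(8, -6) + U(Z, -7))*(-6))*W = (((-6 + 8) + (-3 - 7))*(-6))*(5*√2) = ((2 - 10)*(-6))*(5*√2) = (-8*(-6))*(5*√2) = 48*(5*√2) = 240*√2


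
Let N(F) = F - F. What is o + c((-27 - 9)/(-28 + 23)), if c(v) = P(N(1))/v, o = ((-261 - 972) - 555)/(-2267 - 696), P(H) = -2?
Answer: 17369/53334 ≈ 0.32566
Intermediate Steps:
N(F) = 0
o = 1788/2963 (o = (-1233 - 555)/(-2963) = -1788*(-1/2963) = 1788/2963 ≈ 0.60344)
c(v) = -2/v
o + c((-27 - 9)/(-28 + 23)) = 1788/2963 - 2*(-28 + 23)/(-27 - 9) = 1788/2963 - 2/((-36/(-5))) = 1788/2963 - 2/((-36*(-1/5))) = 1788/2963 - 2/36/5 = 1788/2963 - 2*5/36 = 1788/2963 - 5/18 = 17369/53334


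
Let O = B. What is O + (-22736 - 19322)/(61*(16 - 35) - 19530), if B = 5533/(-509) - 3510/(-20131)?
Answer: -108030765715/12470208343 ≈ -8.6631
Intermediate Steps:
B = -109598233/10246679 (B = 5533*(-1/509) - 3510*(-1/20131) = -5533/509 + 3510/20131 = -109598233/10246679 ≈ -10.696)
O = -109598233/10246679 ≈ -10.696
O + (-22736 - 19322)/(61*(16 - 35) - 19530) = -109598233/10246679 + (-22736 - 19322)/(61*(16 - 35) - 19530) = -109598233/10246679 - 42058/(61*(-19) - 19530) = -109598233/10246679 - 42058/(-1159 - 19530) = -109598233/10246679 - 42058/(-20689) = -109598233/10246679 - 42058*(-1/20689) = -109598233/10246679 + 2474/1217 = -108030765715/12470208343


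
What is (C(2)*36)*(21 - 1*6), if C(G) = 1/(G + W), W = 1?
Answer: 180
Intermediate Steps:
C(G) = 1/(1 + G) (C(G) = 1/(G + 1) = 1/(1 + G))
(C(2)*36)*(21 - 1*6) = (36/(1 + 2))*(21 - 1*6) = (36/3)*(21 - 6) = ((⅓)*36)*15 = 12*15 = 180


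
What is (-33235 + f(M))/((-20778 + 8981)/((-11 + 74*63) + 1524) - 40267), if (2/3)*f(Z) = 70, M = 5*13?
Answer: 102288875/124330261 ≈ 0.82272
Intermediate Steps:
M = 65
f(Z) = 105 (f(Z) = (3/2)*70 = 105)
(-33235 + f(M))/((-20778 + 8981)/((-11 + 74*63) + 1524) - 40267) = (-33235 + 105)/((-20778 + 8981)/((-11 + 74*63) + 1524) - 40267) = -33130/(-11797/((-11 + 4662) + 1524) - 40267) = -33130/(-11797/(4651 + 1524) - 40267) = -33130/(-11797/6175 - 40267) = -33130/(-248660522/6175) = -33130*(-6175/248660522) = 102288875/124330261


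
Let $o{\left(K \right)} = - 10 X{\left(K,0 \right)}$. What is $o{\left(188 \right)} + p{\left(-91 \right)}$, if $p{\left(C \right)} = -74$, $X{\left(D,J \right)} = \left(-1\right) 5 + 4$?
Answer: $-64$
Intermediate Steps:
$X{\left(D,J \right)} = -1$ ($X{\left(D,J \right)} = -5 + 4 = -1$)
$o{\left(K \right)} = 10$ ($o{\left(K \right)} = \left(-10\right) \left(-1\right) = 10$)
$o{\left(188 \right)} + p{\left(-91 \right)} = 10 - 74 = -64$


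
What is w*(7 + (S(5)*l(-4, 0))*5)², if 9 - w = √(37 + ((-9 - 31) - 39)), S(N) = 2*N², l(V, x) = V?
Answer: 8874441 - 986049*I*√42 ≈ 8.8744e+6 - 6.3903e+6*I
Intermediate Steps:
w = 9 - I*√42 (w = 9 - √(37 + ((-9 - 31) - 39)) = 9 - √(37 + (-40 - 39)) = 9 - √(37 - 79) = 9 - √(-42) = 9 - I*√42 ≈ 9.0 - 6.4807*I)
w*(7 + (S(5)*l(-4, 0))*5)² = (9 - I*√42)*(7 + ((2*5²)*(-4))*5)² = (9 - I*√42)*(7 + ((2*25)*(-4))*5)² = (9 - I*√42)*(7 + (50*(-4))*5)² = (9 - I*√42)*(7 - 200*5)² = (9 - I*√42)*(7 - 1000)² = (9 - I*√42)*(-993)² = (9 - I*√42)*986049 = 8874441 - 986049*I*√42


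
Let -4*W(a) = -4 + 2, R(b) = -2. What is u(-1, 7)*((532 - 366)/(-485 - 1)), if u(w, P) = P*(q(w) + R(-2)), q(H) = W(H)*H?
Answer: 2905/486 ≈ 5.9774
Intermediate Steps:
W(a) = ½ (W(a) = -(-4 + 2)/4 = -¼*(-2) = ½)
q(H) = H/2
u(w, P) = P*(-2 + w/2) (u(w, P) = P*(w/2 - 2) = P*(-2 + w/2))
u(-1, 7)*((532 - 366)/(-485 - 1)) = ((½)*7*(-4 - 1))*((532 - 366)/(-485 - 1)) = ((½)*7*(-5))*(166/(-486)) = -2905*(-1)/486 = -35/2*(-83/243) = 2905/486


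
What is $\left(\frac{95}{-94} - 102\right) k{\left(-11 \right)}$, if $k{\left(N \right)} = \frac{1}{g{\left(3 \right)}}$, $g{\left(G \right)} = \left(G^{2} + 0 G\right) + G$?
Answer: $- \frac{9683}{1128} \approx -8.5842$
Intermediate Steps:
$g{\left(G \right)} = G + G^{2}$ ($g{\left(G \right)} = \left(G^{2} + 0\right) + G = G^{2} + G = G + G^{2}$)
$k{\left(N \right)} = \frac{1}{12}$ ($k{\left(N \right)} = \frac{1}{3 \left(1 + 3\right)} = \frac{1}{3 \cdot 4} = \frac{1}{12}$)
$\left(\frac{95}{-94} - 102\right) k{\left(-11 \right)} = \left(\frac{95}{-94} - 102\right) \frac{1}{12} = \left(95 \left(- \frac{1}{94}\right) - 102\right) \frac{1}{12} = \left(- \frac{95}{94} - 102\right) \frac{1}{12} = \left(- \frac{9683}{94}\right) \frac{1}{12} = - \frac{9683}{1128}$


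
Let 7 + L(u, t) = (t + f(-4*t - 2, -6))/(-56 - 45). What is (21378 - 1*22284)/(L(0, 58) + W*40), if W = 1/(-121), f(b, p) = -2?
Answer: 3690742/32121 ≈ 114.90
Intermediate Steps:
L(u, t) = -705/101 - t/101 (L(u, t) = -7 + (t - 2)/(-56 - 45) = -7 + (-2 + t)/(-101) = -7 + (-2 + t)*(-1/101) = -7 + (2/101 - t/101) = -705/101 - t/101)
W = -1/121 ≈ -0.0082645
(21378 - 1*22284)/(L(0, 58) + W*40) = (21378 - 1*22284)/((-705/101 - 1/101*58) - 1/121*40) = (21378 - 22284)/((-705/101 - 58/101) - 40/121) = -906/(-763/101 - 40/121) = -906/(-96363/12221) = -906*(-12221/96363) = 3690742/32121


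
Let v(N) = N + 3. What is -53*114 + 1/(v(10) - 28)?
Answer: -90631/15 ≈ -6042.1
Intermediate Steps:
v(N) = 3 + N
-53*114 + 1/(v(10) - 28) = -53*114 + 1/((3 + 10) - 28) = -6042 + 1/(13 - 28) = -6042 + 1/(-15) = -6042 - 1/15 = -90631/15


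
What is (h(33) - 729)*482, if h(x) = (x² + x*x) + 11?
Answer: 703720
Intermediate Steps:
h(x) = 11 + 2*x² (h(x) = (x² + x²) + 11 = 2*x² + 11 = 11 + 2*x²)
(h(33) - 729)*482 = ((11 + 2*33²) - 729)*482 = ((11 + 2*1089) - 729)*482 = ((11 + 2178) - 729)*482 = (2189 - 729)*482 = 1460*482 = 703720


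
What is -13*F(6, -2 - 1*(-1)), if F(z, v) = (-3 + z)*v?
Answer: 39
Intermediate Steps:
F(z, v) = v*(-3 + z)
-13*F(6, -2 - 1*(-1)) = -13*(-2 - 1*(-1))*(-3 + 6) = -13*(-2 + 1)*3 = -(-13)*3 = -13*(-3) = 39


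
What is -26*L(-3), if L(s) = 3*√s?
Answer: -78*I*√3 ≈ -135.1*I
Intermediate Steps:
-26*L(-3) = -78*√(-3) = -78*I*√3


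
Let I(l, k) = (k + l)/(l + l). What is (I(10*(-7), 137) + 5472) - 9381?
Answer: -547327/140 ≈ -3909.5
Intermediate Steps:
I(l, k) = (k + l)/(2*l) (I(l, k) = (k + l)/((2*l)) = (k + l)*(1/(2*l)) = (k + l)/(2*l))
(I(10*(-7), 137) + 5472) - 9381 = ((137 + 10*(-7))/(2*((10*(-7)))) + 5472) - 9381 = ((1/2)*(137 - 70)/(-70) + 5472) - 9381 = ((1/2)*(-1/70)*67 + 5472) - 9381 = (-67/140 + 5472) - 9381 = 766013/140 - 9381 = -547327/140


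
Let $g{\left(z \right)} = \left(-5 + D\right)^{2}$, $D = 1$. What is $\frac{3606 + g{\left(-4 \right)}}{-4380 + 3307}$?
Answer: $- \frac{3622}{1073} \approx -3.3756$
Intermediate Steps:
$g{\left(z \right)} = 16$ ($g{\left(z \right)} = \left(-5 + 1\right)^{2} = \left(-4\right)^{2} = 16$)
$\frac{3606 + g{\left(-4 \right)}}{-4380 + 3307} = \frac{3606 + 16}{-4380 + 3307} = \frac{3622}{-1073} = 3622 \left(- \frac{1}{1073}\right) = - \frac{3622}{1073}$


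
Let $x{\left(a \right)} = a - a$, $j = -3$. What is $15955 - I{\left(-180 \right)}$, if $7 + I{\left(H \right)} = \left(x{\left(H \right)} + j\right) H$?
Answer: $15422$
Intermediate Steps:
$x{\left(a \right)} = 0$
$I{\left(H \right)} = -7 - 3 H$ ($I{\left(H \right)} = -7 + \left(0 - 3\right) H = -7 - 3 H$)
$15955 - I{\left(-180 \right)} = 15955 - \left(-7 - -540\right) = 15955 - \left(-7 + 540\right) = 15955 - 533 = 15422$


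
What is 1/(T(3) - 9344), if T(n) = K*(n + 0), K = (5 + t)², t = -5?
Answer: -1/9344 ≈ -0.00010702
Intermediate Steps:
K = 0 (K = (5 - 5)² = 0² = 0)
T(n) = 0 (T(n) = 0*(n + 0) = 0*n = 0)
1/(T(3) - 9344) = 1/(0 - 9344) = 1/(-9344) = -1/9344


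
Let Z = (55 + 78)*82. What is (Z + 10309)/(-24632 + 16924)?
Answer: -21215/7708 ≈ -2.7523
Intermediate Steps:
Z = 10906 (Z = 133*82 = 10906)
(Z + 10309)/(-24632 + 16924) = (10906 + 10309)/(-24632 + 16924) = 21215/(-7708) = 21215*(-1/7708) = -21215/7708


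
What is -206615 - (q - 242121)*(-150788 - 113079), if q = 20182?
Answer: -58562584728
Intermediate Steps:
-206615 - (q - 242121)*(-150788 - 113079) = -206615 - (20182 - 242121)*(-150788 - 113079) = -206615 - (-221939)*(-263867) = -206615 - 1*58562378113 = -206615 - 58562378113 = -58562584728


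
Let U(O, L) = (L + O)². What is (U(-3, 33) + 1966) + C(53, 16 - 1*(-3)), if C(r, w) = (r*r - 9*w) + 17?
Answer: 5521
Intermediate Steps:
C(r, w) = 17 + r² - 9*w (C(r, w) = (r² - 9*w) + 17 = 17 + r² - 9*w)
(U(-3, 33) + 1966) + C(53, 16 - 1*(-3)) = ((33 - 3)² + 1966) + (17 + 53² - 9*(16 - 1*(-3))) = (30² + 1966) + (17 + 2809 - 9*(16 + 3)) = (900 + 1966) + (17 + 2809 - 9*19) = 2866 + (17 + 2809 - 171) = 2866 + 2655 = 5521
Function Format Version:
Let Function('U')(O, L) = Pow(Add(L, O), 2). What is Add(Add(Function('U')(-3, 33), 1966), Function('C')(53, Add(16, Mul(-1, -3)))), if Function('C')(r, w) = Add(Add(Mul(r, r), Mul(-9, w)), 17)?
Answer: 5521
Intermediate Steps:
Function('C')(r, w) = Add(17, Pow(r, 2), Mul(-9, w)) (Function('C')(r, w) = Add(Add(Pow(r, 2), Mul(-9, w)), 17) = Add(17, Pow(r, 2), Mul(-9, w)))
Add(Add(Function('U')(-3, 33), 1966), Function('C')(53, Add(16, Mul(-1, -3)))) = Add(Add(Pow(Add(33, -3), 2), 1966), Add(17, Pow(53, 2), Mul(-9, Add(16, Mul(-1, -3))))) = Add(Add(Pow(30, 2), 1966), Add(17, 2809, Mul(-9, Add(16, 3)))) = Add(Add(900, 1966), Add(17, 2809, Mul(-9, 19))) = Add(2866, Add(17, 2809, -171)) = Add(2866, 2655) = 5521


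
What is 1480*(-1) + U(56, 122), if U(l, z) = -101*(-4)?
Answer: -1076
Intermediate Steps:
U(l, z) = 404
1480*(-1) + U(56, 122) = 1480*(-1) + 404 = -1480 + 404 = -1076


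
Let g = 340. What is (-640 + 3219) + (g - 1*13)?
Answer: 2906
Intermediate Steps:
(-640 + 3219) + (g - 1*13) = (-640 + 3219) + (340 - 1*13) = 2579 + (340 - 13) = 2579 + 327 = 2906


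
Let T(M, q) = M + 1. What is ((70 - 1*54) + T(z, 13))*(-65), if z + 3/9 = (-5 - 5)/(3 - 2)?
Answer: -1300/3 ≈ -433.33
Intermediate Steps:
z = -31/3 (z = -⅓ + (-5 - 5)/(3 - 2) = -⅓ - 10/1 = -⅓ - 10*1 = -⅓ - 10 = -31/3 ≈ -10.333)
T(M, q) = 1 + M
((70 - 1*54) + T(z, 13))*(-65) = ((70 - 1*54) + (1 - 31/3))*(-65) = ((70 - 54) - 28/3)*(-65) = (16 - 28/3)*(-65) = (20/3)*(-65) = -1300/3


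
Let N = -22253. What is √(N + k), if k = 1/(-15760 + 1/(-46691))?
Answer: 8*I*√20919189988470161089/245283387 ≈ 149.17*I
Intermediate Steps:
k = -46691/735850161 (k = 1/(-15760 - 1/46691) = 1/(-735850161/46691) = -46691/735850161 ≈ -6.3452e-5)
√(N + k) = √(-22253 - 46691/735850161) = √(-16374873679424/735850161) = 8*I*√20919189988470161089/245283387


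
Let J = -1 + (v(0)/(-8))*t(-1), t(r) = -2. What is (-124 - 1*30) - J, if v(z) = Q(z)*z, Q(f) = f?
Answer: -153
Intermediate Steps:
v(z) = z² (v(z) = z*z = z²)
J = -1 (J = -1 + (0²/(-8))*(-2) = -1 + (0*(-⅛))*(-2) = -1 + 0*(-2) = -1 + 0 = -1)
(-124 - 1*30) - J = (-124 - 1*30) - 1*(-1) = (-124 - 30) + 1 = -154 + 1 = -153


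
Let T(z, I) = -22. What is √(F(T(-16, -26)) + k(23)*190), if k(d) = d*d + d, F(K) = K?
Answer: √104858 ≈ 323.82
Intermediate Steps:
k(d) = d + d² (k(d) = d² + d = d + d²)
√(F(T(-16, -26)) + k(23)*190) = √(-22 + (23*(1 + 23))*190) = √(-22 + (23*24)*190) = √(-22 + 552*190) = √(-22 + 104880) = √104858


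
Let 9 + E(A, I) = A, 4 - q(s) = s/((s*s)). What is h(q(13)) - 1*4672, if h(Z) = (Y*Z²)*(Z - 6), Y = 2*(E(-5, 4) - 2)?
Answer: -8017120/2197 ≈ -3649.1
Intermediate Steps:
q(s) = 4 - 1/s (q(s) = 4 - s/(s*s) = 4 - s/(s²) = 4 - s/s² = 4 - 1/s)
E(A, I) = -9 + A
Y = -32 (Y = 2*((-9 - 5) - 2) = 2*(-14 - 2) = 2*(-16) = -32)
h(Z) = -32*Z²*(-6 + Z) (h(Z) = (-32*Z²)*(Z - 6) = (-32*Z²)*(-6 + Z) = -32*Z²*(-6 + Z))
h(q(13)) - 1*4672 = 32*(4 - 1/13)²*(6 - (4 - 1/13)) - 1*4672 = 32*(4 - 1*1/13)²*(6 - (4 - 1*1/13)) - 4672 = 32*(4 - 1/13)²*(6 - (4 - 1/13)) - 4672 = 32*(51/13)²*(6 - 1*51/13) - 4672 = 32*(2601/169)*(6 - 51/13) - 4672 = 32*(2601/169)*(27/13) - 4672 = 2247264/2197 - 4672 = -8017120/2197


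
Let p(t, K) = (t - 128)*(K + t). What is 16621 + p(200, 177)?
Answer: 43765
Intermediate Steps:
p(t, K) = (-128 + t)*(K + t)
16621 + p(200, 177) = 16621 + (200**2 - 128*177 - 128*200 + 177*200) = 16621 + (40000 - 22656 - 25600 + 35400) = 16621 + 27144 = 43765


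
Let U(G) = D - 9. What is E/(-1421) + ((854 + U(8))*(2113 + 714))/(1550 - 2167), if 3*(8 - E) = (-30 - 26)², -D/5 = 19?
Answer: -9036705646/2630271 ≈ -3435.7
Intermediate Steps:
D = -95 (D = -5*19 = -95)
U(G) = -104 (U(G) = -95 - 9 = -104)
E = -3112/3 (E = 8 - (-30 - 26)²/3 = 8 - ⅓*(-56)² = 8 - ⅓*3136 = 8 - 3136/3 = -3112/3 ≈ -1037.3)
E/(-1421) + ((854 + U(8))*(2113 + 714))/(1550 - 2167) = -3112/3/(-1421) + ((854 - 104)*(2113 + 714))/(1550 - 2167) = -3112/3*(-1/1421) + (750*2827)/(-617) = 3112/4263 + 2120250*(-1/617) = 3112/4263 - 2120250/617 = -9036705646/2630271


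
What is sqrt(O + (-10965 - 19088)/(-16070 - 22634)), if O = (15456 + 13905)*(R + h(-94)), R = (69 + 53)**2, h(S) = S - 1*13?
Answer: sqrt(24164684156159)/236 ≈ 20830.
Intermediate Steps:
h(S) = -13 + S (h(S) = S - 13 = -13 + S)
R = 14884 (R = 122**2 = 14884)
O = 433867497 (O = (15456 + 13905)*(14884 + (-13 - 94)) = 29361*(14884 - 107) = 29361*14777 = 433867497)
sqrt(O + (-10965 - 19088)/(-16070 - 22634)) = sqrt(433867497 + (-10965 - 19088)/(-16070 - 22634)) = sqrt(433867497 - 30053/(-38704)) = sqrt(433867497 - 30053*(-1/38704)) = sqrt(433867497 + 733/944) = sqrt(409570917901/944) = sqrt(24164684156159)/236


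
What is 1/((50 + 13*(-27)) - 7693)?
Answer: -1/7994 ≈ -0.00012509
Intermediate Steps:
1/((50 + 13*(-27)) - 7693) = 1/((50 - 351) - 7693) = 1/(-301 - 7693) = 1/(-7994) = -1/7994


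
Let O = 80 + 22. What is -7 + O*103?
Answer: 10499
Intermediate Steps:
O = 102
-7 + O*103 = -7 + 102*103 = -7 + 10506 = 10499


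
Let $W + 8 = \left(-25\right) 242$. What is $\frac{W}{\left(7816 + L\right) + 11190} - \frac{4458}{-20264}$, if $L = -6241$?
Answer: $- \frac{32926471}{129334980} \approx -0.25458$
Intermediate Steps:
$W = -6058$ ($W = -8 - 6050 = -6058$)
$\frac{W}{\left(7816 + L\right) + 11190} - \frac{4458}{-20264} = - \frac{6058}{\left(7816 - 6241\right) + 11190} - \frac{4458}{-20264} = - \frac{6058}{1575 + 11190} - - \frac{2229}{10132} = - \frac{6058}{12765} + \frac{2229}{10132} = - \frac{32926471}{129334980}$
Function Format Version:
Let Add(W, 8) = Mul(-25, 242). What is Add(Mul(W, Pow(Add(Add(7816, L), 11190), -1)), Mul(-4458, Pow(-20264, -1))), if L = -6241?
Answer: Rational(-32926471, 129334980) ≈ -0.25458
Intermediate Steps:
W = -6058 (W = Add(-8, Mul(-25, 242)) = Add(-8, -6050) = -6058)
Add(Mul(W, Pow(Add(Add(7816, L), 11190), -1)), Mul(-4458, Pow(-20264, -1))) = Add(Mul(-6058, Pow(Add(Add(7816, -6241), 11190), -1)), Mul(-4458, Pow(-20264, -1))) = Add(Mul(-6058, Pow(Add(1575, 11190), -1)), Mul(-4458, Rational(-1, 20264))) = Add(Mul(-6058, Pow(12765, -1)), Rational(2229, 10132)) = Add(Mul(-6058, Rational(1, 12765)), Rational(2229, 10132)) = Add(Rational(-6058, 12765), Rational(2229, 10132)) = Rational(-32926471, 129334980)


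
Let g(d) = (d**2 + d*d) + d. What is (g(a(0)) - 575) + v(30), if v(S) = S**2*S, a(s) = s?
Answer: 26425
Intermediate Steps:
g(d) = d + 2*d**2 (g(d) = (d**2 + d**2) + d = 2*d**2 + d = d + 2*d**2)
v(S) = S**3
(g(a(0)) - 575) + v(30) = (0*(1 + 2*0) - 575) + 30**3 = (0*(1 + 0) - 575) + 27000 = (0*1 - 575) + 27000 = (0 - 575) + 27000 = -575 + 27000 = 26425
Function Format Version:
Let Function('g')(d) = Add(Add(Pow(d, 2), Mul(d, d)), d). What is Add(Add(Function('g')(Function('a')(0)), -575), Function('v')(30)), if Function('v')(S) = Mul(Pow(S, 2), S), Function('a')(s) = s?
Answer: 26425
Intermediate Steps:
Function('g')(d) = Add(d, Mul(2, Pow(d, 2))) (Function('g')(d) = Add(Add(Pow(d, 2), Pow(d, 2)), d) = Add(Mul(2, Pow(d, 2)), d) = Add(d, Mul(2, Pow(d, 2))))
Function('v')(S) = Pow(S, 3)
Add(Add(Function('g')(Function('a')(0)), -575), Function('v')(30)) = Add(Add(Mul(0, Add(1, Mul(2, 0))), -575), Pow(30, 3)) = Add(Add(Mul(0, Add(1, 0)), -575), 27000) = Add(Add(Mul(0, 1), -575), 27000) = Add(Add(0, -575), 27000) = Add(-575, 27000) = 26425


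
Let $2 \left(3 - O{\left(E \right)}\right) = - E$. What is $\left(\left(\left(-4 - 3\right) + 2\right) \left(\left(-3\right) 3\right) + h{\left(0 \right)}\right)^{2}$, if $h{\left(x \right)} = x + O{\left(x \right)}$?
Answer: $2304$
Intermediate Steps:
$O{\left(E \right)} = 3 + \frac{E}{2}$ ($O{\left(E \right)} = 3 - \frac{\left(-1\right) E}{2} = 3 + \frac{E}{2}$)
$h{\left(x \right)} = 3 + \frac{3 x}{2}$ ($h{\left(x \right)} = x + \left(3 + \frac{x}{2}\right) = 3 + \frac{3 x}{2}$)
$\left(\left(\left(-4 - 3\right) + 2\right) \left(\left(-3\right) 3\right) + h{\left(0 \right)}\right)^{2} = \left(\left(\left(-4 - 3\right) + 2\right) \left(\left(-3\right) 3\right) + \left(3 + \frac{3}{2} \cdot 0\right)\right)^{2} = \left(\left(-7 + 2\right) \left(-9\right) + \left(3 + 0\right)\right)^{2} = \left(\left(-5\right) \left(-9\right) + 3\right)^{2} = \left(45 + 3\right)^{2} = 48^{2} = 2304$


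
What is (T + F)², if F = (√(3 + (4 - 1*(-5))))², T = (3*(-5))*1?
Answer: 9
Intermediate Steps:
T = -15 (T = -15*1 = -15)
F = 12 (F = (√(3 + (4 + 5)))² = (√(3 + 9))² = (√12)² = (2*√3)² = 12)
(T + F)² = (-15 + 12)² = (-3)² = 9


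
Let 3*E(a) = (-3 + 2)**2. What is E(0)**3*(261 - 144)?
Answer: 13/3 ≈ 4.3333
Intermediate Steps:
E(a) = 1/3 (E(a) = (-3 + 2)**2/3 = (1/3)*(-1)**2 = (1/3)*1 = 1/3)
E(0)**3*(261 - 144) = (1/3)**3*(261 - 144) = (1/27)*117 = 13/3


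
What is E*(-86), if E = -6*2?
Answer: 1032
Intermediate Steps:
E = -12
E*(-86) = -12*(-86) = 1032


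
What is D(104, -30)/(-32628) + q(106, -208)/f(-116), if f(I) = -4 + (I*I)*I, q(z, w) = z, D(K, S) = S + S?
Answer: 3758143/2122043550 ≈ 0.0017710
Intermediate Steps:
D(K, S) = 2*S
f(I) = -4 + I³ (f(I) = -4 + I²*I = -4 + I³)
D(104, -30)/(-32628) + q(106, -208)/f(-116) = (2*(-30))/(-32628) + 106/(-4 + (-116)³) = -60*(-1/32628) + 106/(-4 - 1560896) = 5/2719 + 106/(-1560900) = 5/2719 + 106*(-1/1560900) = 5/2719 - 53/780450 = 3758143/2122043550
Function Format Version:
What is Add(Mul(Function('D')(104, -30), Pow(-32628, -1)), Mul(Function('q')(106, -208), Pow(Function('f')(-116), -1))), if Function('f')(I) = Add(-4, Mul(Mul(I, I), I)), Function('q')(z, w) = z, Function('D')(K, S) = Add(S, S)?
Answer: Rational(3758143, 2122043550) ≈ 0.0017710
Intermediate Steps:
Function('D')(K, S) = Mul(2, S)
Function('f')(I) = Add(-4, Pow(I, 3)) (Function('f')(I) = Add(-4, Mul(Pow(I, 2), I)) = Add(-4, Pow(I, 3)))
Add(Mul(Function('D')(104, -30), Pow(-32628, -1)), Mul(Function('q')(106, -208), Pow(Function('f')(-116), -1))) = Add(Mul(Mul(2, -30), Pow(-32628, -1)), Mul(106, Pow(Add(-4, Pow(-116, 3)), -1))) = Add(Mul(-60, Rational(-1, 32628)), Mul(106, Pow(Add(-4, -1560896), -1))) = Add(Rational(5, 2719), Mul(106, Pow(-1560900, -1))) = Add(Rational(5, 2719), Mul(106, Rational(-1, 1560900))) = Add(Rational(5, 2719), Rational(-53, 780450)) = Rational(3758143, 2122043550)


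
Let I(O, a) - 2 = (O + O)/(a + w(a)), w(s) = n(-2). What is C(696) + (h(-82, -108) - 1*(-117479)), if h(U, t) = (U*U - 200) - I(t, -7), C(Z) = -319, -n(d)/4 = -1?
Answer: 123610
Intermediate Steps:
n(d) = 4 (n(d) = -4*(-1) = 4)
w(s) = 4
I(O, a) = 2 + 2*O/(4 + a) (I(O, a) = 2 + (O + O)/(a + 4) = 2 + (2*O)/(4 + a) = 2 + 2*O/(4 + a))
h(U, t) = -202 + U² + 2*t/3 (h(U, t) = (U*U - 200) - 2*(4 + t - 7)/(4 - 7) = (U² - 200) - 2*(-3 + t)/(-3) = (-200 + U²) - 2*(-1)*(-3 + t)/3 = (-200 + U²) - (2 - 2*t/3) = (-200 + U²) + (-2 + 2*t/3) = -202 + U² + 2*t/3)
C(696) + (h(-82, -108) - 1*(-117479)) = -319 + ((-202 + (-82)² + (⅔)*(-108)) - 1*(-117479)) = -319 + ((-202 + 6724 - 72) + 117479) = -319 + (6450 + 117479) = -319 + 123929 = 123610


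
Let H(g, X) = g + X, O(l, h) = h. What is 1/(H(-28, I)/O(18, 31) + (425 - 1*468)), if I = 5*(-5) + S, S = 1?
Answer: -31/1385 ≈ -0.022383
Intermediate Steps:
I = -24 (I = 5*(-5) + 1 = -25 + 1 = -24)
H(g, X) = X + g
1/(H(-28, I)/O(18, 31) + (425 - 1*468)) = 1/((-24 - 28)/31 + (425 - 1*468)) = 1/(-52*1/31 + (425 - 468)) = 1/(-52/31 - 43) = 1/(-1385/31) = -31/1385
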